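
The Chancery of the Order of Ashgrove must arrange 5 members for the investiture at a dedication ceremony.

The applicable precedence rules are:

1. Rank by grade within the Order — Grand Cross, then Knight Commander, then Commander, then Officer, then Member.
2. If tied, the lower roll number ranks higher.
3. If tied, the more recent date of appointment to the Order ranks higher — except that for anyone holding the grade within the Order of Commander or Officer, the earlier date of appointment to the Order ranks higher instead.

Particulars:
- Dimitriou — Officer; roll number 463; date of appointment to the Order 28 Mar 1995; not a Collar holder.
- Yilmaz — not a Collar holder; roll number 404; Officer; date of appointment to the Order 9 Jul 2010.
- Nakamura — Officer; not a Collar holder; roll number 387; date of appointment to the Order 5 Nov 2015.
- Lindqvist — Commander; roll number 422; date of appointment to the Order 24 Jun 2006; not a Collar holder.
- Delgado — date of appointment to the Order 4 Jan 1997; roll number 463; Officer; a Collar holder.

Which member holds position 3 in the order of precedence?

By grade within the Order: Lindqvist (Commander); then Nakamura, Yilmaz, Dimitriou and Delgado (Officer).
Among Nakamura, Yilmaz, Dimitriou and Delgado, by roll number (lower first): Nakamura (387) before Yilmaz (404) before Dimitriou and Delgado (463).
Among Dimitriou and Delgado, by date of appointment to the Order (earlier first) (reversed rule for this group): Dimitriou (28 Mar 1995) before Delgado (4 Jan 1997).
Order: Lindqvist, Nakamura, Yilmaz, Dimitriou, Delgado.

Yilmaz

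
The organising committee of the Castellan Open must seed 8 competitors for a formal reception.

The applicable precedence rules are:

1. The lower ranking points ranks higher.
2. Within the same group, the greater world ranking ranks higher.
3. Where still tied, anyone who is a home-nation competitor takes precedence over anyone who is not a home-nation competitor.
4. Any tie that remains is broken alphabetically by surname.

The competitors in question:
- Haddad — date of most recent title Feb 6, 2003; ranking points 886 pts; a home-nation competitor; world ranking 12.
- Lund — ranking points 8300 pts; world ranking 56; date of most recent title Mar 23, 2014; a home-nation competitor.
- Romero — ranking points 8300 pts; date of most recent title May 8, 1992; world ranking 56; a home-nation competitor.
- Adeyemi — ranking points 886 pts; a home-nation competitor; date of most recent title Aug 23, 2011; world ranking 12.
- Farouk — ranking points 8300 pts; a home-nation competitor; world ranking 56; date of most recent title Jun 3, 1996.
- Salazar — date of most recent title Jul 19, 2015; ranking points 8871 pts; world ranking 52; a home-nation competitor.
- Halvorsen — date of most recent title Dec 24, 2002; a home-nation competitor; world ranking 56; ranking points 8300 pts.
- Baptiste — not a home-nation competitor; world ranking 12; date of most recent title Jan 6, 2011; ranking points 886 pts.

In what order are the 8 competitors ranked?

Adeyemi, Haddad, Baptiste, Farouk, Halvorsen, Lund, Romero, Salazar

By ranking points (lower first): Adeyemi, Haddad and Baptiste (each 886 pts); then Farouk, Halvorsen, Lund and Romero (each 8300 pts); then Salazar (8871 pts).
Adeyemi, Haddad and Baptiste all have world ranking 12, so the next rule applies.
Among Adeyemi, Haddad and Baptiste, a home-nation competitor before not a home-nation competitor: Adeyemi and Haddad (a home-nation competitor) before Baptiste (not a home-nation competitor).
Among Adeyemi and Haddad, alphabetically by surname: Adeyemi before Haddad.
Farouk, Halvorsen, Lund and Romero all have world ranking 56, so the next rule applies.
Farouk, Halvorsen, Lund and Romero are each a home-nation competitor, so the next rule applies.
Among Farouk, Halvorsen, Lund and Romero, alphabetically by surname: Farouk before Halvorsen before Lund before Romero.
Full order: Adeyemi, Haddad, Baptiste, Farouk, Halvorsen, Lund, Romero, Salazar.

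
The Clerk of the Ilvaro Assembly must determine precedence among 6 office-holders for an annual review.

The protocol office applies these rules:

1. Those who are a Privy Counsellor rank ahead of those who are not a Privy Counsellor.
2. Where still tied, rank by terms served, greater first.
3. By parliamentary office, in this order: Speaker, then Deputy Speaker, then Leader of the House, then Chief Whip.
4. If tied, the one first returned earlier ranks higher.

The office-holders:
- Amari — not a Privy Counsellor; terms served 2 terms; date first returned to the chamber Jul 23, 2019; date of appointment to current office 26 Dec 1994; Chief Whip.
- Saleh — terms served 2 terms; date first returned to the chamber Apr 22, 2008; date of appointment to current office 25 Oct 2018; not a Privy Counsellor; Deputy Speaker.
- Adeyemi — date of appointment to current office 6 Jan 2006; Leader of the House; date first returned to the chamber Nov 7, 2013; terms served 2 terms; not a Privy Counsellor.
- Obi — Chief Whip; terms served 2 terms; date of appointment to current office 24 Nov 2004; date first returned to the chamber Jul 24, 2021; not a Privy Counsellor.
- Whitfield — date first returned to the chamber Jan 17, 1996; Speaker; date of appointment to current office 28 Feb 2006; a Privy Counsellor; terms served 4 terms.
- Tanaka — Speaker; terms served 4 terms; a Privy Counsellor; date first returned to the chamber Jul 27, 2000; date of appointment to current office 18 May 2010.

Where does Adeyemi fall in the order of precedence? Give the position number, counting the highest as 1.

By the first rule: Whitfield and Tanaka (both a Privy Counsellor); then Saleh, Adeyemi, Amari and Obi (each not a Privy Counsellor).
Whitfield and Tanaka both have terms served 4 terms, so the next rule applies.
Whitfield and Tanaka are each Speaker, so the next rule applies.
Among Whitfield and Tanaka, by date first returned to the chamber (earlier first): Whitfield (Jan 17, 1996) before Tanaka (Jul 27, 2000).
Saleh, Adeyemi, Amari and Obi all have terms served 2 terms, so the next rule applies.
Among Saleh, Adeyemi, Amari and Obi, by parliamentary office: Saleh (Deputy Speaker) before Adeyemi (Leader of the House) before Amari and Obi (Chief Whip).
Among Amari and Obi, by date first returned to the chamber (earlier first): Amari (Jul 23, 2019) before Obi (Jul 24, 2021).
Order: Whitfield, Tanaka, Saleh, Adeyemi, Amari, Obi. So position 4.

4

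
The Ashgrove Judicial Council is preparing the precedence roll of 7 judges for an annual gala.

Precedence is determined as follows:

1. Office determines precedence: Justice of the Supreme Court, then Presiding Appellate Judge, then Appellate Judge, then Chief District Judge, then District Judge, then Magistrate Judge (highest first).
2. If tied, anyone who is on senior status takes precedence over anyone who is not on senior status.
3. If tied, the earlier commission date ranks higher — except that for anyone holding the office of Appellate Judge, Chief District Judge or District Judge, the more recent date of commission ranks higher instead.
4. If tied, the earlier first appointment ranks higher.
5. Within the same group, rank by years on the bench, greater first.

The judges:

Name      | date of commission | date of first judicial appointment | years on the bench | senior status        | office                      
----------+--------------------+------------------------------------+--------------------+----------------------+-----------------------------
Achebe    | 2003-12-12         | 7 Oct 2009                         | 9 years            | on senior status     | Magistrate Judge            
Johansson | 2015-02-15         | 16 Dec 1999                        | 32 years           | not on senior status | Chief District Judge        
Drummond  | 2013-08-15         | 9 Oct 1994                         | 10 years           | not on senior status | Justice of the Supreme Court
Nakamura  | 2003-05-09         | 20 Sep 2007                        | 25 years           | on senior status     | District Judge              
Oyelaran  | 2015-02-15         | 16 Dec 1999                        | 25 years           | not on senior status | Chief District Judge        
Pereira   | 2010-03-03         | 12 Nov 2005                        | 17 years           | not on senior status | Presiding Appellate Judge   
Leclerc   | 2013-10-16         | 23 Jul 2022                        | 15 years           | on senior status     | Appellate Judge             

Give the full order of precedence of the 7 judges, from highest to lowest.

Drummond, Pereira, Leclerc, Johansson, Oyelaran, Nakamura, Achebe

By office: Drummond (Justice of the Supreme Court); then Pereira (Presiding Appellate Judge); then Leclerc (Appellate Judge); then Johansson and Oyelaran (Chief District Judge); then Nakamura (District Judge); then Achebe (Magistrate Judge).
Johansson and Oyelaran are each not on senior status, so the next rule applies.
Johansson and Oyelaran both have date of commission 2015-02-15, so the next rule applies.
Johansson and Oyelaran both have date of first judicial appointment 16 Dec 1999, so the next rule applies.
Among Johansson and Oyelaran, by years on the bench (higher first): Johansson (32 years) before Oyelaran (25 years).
Full order: Drummond, Pereira, Leclerc, Johansson, Oyelaran, Nakamura, Achebe.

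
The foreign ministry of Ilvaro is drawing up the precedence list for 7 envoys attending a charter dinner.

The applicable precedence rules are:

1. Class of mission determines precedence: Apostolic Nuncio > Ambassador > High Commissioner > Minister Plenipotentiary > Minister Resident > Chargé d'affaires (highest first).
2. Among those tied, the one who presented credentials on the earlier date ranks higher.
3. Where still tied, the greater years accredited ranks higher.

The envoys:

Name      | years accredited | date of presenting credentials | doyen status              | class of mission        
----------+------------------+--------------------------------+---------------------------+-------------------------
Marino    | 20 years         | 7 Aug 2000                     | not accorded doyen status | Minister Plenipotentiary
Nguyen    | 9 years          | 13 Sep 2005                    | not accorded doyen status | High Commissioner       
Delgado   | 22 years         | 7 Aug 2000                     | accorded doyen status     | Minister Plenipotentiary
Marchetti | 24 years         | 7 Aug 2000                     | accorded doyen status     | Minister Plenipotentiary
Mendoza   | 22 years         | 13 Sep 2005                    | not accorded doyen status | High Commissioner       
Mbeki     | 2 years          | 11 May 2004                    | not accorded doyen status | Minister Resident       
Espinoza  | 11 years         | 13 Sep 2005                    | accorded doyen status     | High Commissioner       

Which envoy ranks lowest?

Mbeki

By class of mission: Mendoza, Espinoza and Nguyen (High Commissioner); then Marchetti, Delgado and Marino (Minister Plenipotentiary); then Mbeki (Minister Resident).
Mendoza, Espinoza and Nguyen all have date of presenting credentials 13 Sep 2005, so the next rule applies.
Among Mendoza, Espinoza and Nguyen, by years accredited (higher first): Mendoza (22 years) before Espinoza (11 years) before Nguyen (9 years).
Marchetti, Delgado and Marino all have date of presenting credentials 7 Aug 2000, so the next rule applies.
Among Marchetti, Delgado and Marino, by years accredited (higher first): Marchetti (24 years) before Delgado (22 years) before Marino (20 years).
Order: Mendoza, Espinoza, Nguyen, Marchetti, Delgado, Marino, Mbeki.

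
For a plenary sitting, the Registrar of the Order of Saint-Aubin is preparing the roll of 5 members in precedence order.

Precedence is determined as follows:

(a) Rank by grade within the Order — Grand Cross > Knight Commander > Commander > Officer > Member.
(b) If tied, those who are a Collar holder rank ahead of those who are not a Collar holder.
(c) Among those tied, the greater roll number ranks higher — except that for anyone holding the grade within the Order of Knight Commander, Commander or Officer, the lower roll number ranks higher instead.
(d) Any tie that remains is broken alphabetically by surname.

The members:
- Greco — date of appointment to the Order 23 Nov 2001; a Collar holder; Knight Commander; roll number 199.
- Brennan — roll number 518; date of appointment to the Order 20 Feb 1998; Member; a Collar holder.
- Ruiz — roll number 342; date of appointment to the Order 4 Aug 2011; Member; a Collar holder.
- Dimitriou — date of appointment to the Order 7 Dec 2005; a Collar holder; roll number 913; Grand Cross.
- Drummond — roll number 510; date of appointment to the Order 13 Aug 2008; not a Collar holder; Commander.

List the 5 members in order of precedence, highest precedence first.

Dimitriou, Greco, Drummond, Brennan, Ruiz

By grade within the Order: Dimitriou (Grand Cross); then Greco (Knight Commander); then Drummond (Commander); then Brennan and Ruiz (Member).
Brennan and Ruiz are each a Collar holder, so the next rule applies.
Among Brennan and Ruiz, by roll number (higher first): Brennan (518) before Ruiz (342).
Full order: Dimitriou, Greco, Drummond, Brennan, Ruiz.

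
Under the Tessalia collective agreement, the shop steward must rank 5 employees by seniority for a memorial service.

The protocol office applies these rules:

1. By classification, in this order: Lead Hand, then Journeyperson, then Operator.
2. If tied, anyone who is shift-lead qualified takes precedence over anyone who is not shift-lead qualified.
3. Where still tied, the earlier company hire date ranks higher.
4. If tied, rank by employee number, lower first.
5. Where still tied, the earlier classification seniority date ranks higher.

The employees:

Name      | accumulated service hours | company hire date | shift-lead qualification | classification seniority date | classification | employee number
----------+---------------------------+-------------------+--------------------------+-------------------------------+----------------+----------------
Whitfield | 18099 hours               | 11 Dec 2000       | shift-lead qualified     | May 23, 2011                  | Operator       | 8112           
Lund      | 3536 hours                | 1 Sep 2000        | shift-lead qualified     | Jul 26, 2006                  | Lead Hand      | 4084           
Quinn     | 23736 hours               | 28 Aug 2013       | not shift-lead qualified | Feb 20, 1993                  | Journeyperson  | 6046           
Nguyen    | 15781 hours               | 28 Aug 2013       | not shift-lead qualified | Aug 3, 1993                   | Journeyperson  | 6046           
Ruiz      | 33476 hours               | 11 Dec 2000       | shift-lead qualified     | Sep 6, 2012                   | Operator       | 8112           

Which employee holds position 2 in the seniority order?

Quinn

By classification: Lund (Lead Hand); then Quinn and Nguyen (Journeyperson); then Whitfield and Ruiz (Operator).
Quinn and Nguyen are each not shift-lead qualified, so the next rule applies.
Quinn and Nguyen both have company hire date 28 Aug 2013, so the next rule applies.
Quinn and Nguyen both have employee number 6046, so the next rule applies.
Among Quinn and Nguyen, by classification seniority date (earlier first): Quinn (Feb 20, 1993) before Nguyen (Aug 3, 1993).
Whitfield and Ruiz are each shift-lead qualified, so the next rule applies.
Whitfield and Ruiz both have company hire date 11 Dec 2000, so the next rule applies.
Whitfield and Ruiz both have employee number 8112, so the next rule applies.
Among Whitfield and Ruiz, by classification seniority date (earlier first): Whitfield (May 23, 2011) before Ruiz (Sep 6, 2012).
Order: Lund, Quinn, Nguyen, Whitfield, Ruiz.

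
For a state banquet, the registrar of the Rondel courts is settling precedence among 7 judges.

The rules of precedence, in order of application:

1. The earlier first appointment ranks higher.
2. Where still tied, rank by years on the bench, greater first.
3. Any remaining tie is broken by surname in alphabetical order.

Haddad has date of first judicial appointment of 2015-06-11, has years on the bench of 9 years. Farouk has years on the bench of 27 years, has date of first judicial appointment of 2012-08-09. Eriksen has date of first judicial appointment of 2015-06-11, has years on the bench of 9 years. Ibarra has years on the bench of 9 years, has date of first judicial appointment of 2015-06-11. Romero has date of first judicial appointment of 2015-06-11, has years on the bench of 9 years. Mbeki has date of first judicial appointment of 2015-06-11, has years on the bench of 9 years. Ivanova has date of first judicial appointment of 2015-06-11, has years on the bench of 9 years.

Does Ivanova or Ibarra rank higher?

Ibarra

By date of first judicial appointment (earlier first): Farouk (2012-08-09); then Eriksen, Haddad, Ibarra, Ivanova, Mbeki and Romero (each 2015-06-11).
Eriksen, Haddad, Ibarra, Ivanova, Mbeki and Romero all have years on the bench 9 years, so the next rule applies.
Among Eriksen, Haddad, Ibarra, Ivanova, Mbeki and Romero, alphabetically by surname: Eriksen before Haddad before Ibarra before Ivanova before Mbeki before Romero.
So Ibarra takes precedence.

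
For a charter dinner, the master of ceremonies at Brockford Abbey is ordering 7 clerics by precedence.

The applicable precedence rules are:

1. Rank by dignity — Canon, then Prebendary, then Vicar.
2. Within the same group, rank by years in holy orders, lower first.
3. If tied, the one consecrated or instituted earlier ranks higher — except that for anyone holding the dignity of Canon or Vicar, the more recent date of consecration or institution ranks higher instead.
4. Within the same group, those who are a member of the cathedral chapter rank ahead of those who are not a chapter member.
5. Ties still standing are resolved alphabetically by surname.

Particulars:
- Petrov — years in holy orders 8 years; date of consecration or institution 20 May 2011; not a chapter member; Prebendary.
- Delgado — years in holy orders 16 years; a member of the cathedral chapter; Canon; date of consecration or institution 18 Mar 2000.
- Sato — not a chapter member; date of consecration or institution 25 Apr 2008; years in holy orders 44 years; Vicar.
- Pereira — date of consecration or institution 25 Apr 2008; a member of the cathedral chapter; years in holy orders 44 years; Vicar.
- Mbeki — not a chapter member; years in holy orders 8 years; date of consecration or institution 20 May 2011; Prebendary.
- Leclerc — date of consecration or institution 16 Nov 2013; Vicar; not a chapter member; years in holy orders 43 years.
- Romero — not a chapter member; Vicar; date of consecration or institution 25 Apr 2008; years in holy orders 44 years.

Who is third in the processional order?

By dignity: Delgado (Canon); then Mbeki and Petrov (Prebendary); then Leclerc, Pereira, Romero and Sato (Vicar).
Mbeki and Petrov both have years in holy orders 8 years, so the next rule applies.
Mbeki and Petrov both have date of consecration or institution 20 May 2011, so the next rule applies.
Mbeki and Petrov are each not a chapter member, so the next rule applies.
Among Mbeki and Petrov, alphabetically by surname: Mbeki before Petrov.
Among Leclerc, Pereira, Romero and Sato, by years in holy orders (lower first): Leclerc (43 years) before Pereira, Romero and Sato (44 years).
Pereira, Romero and Sato all have date of consecration or institution 25 Apr 2008, so the next rule applies.
Among Pereira, Romero and Sato, a member of the cathedral chapter before not a chapter member: Pereira (a member of the cathedral chapter) before Romero and Sato (not a chapter member).
Among Romero and Sato, alphabetically by surname: Romero before Sato.
Order: Delgado, Mbeki, Petrov, Leclerc, Pereira, Romero, Sato.

Petrov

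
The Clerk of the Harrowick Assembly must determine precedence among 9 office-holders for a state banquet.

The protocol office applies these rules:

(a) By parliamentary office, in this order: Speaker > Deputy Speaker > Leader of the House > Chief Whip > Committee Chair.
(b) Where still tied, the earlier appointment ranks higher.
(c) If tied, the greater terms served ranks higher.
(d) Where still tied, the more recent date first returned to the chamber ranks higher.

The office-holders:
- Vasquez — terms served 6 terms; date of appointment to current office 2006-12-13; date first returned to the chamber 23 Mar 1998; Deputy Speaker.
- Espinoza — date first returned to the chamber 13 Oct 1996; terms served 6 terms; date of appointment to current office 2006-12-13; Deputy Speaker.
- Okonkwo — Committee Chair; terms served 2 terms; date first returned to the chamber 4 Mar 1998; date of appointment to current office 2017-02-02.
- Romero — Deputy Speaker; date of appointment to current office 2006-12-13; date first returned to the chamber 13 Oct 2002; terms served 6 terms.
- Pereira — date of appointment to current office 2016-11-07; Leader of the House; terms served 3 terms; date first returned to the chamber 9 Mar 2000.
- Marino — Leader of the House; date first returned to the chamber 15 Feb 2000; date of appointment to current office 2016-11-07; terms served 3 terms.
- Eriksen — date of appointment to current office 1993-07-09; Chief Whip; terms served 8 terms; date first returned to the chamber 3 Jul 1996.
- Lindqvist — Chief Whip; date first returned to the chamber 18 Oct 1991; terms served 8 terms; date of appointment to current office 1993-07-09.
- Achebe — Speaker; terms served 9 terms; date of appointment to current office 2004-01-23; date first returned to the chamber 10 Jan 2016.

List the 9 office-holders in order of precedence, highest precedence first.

By parliamentary office: Achebe (Speaker); then Romero, Vasquez and Espinoza (Deputy Speaker); then Pereira and Marino (Leader of the House); then Eriksen and Lindqvist (Chief Whip); then Okonkwo (Committee Chair).
Romero, Vasquez and Espinoza all have date of appointment to current office 2006-12-13, so the next rule applies.
Romero, Vasquez and Espinoza all have terms served 6 terms, so the next rule applies.
Among Romero, Vasquez and Espinoza, by date first returned to the chamber (later first): Romero (13 Oct 2002) before Vasquez (23 Mar 1998) before Espinoza (13 Oct 1996).
Pereira and Marino both have date of appointment to current office 2016-11-07, so the next rule applies.
Pereira and Marino both have terms served 3 terms, so the next rule applies.
Among Pereira and Marino, by date first returned to the chamber (later first): Pereira (9 Mar 2000) before Marino (15 Feb 2000).
Eriksen and Lindqvist both have date of appointment to current office 1993-07-09, so the next rule applies.
Eriksen and Lindqvist both have terms served 8 terms, so the next rule applies.
Among Eriksen and Lindqvist, by date first returned to the chamber (later first): Eriksen (3 Jul 1996) before Lindqvist (18 Oct 1991).
Full order: Achebe, Romero, Vasquez, Espinoza, Pereira, Marino, Eriksen, Lindqvist, Okonkwo.

Achebe, Romero, Vasquez, Espinoza, Pereira, Marino, Eriksen, Lindqvist, Okonkwo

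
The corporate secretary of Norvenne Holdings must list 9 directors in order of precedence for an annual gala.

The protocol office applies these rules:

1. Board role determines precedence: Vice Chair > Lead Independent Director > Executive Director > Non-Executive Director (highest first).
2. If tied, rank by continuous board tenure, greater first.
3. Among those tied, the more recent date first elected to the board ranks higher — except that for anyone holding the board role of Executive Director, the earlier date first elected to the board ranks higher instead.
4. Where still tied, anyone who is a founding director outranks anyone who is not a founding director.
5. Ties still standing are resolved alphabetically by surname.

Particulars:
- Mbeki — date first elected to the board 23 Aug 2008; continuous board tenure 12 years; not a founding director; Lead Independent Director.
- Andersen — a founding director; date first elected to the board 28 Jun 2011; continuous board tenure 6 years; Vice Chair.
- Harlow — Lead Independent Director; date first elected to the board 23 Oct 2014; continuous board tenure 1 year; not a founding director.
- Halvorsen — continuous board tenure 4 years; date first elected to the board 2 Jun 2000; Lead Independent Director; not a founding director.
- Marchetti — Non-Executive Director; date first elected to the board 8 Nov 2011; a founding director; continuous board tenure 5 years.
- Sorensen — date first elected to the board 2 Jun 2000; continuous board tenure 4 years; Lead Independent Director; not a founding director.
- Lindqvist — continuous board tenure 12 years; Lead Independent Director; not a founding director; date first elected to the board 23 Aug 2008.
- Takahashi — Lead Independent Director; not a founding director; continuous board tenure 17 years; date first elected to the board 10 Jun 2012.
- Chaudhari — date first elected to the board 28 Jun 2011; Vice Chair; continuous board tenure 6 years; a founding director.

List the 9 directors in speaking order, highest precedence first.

Andersen, Chaudhari, Takahashi, Lindqvist, Mbeki, Halvorsen, Sorensen, Harlow, Marchetti

By board role: Andersen and Chaudhari (Vice Chair); then Takahashi, Lindqvist, Mbeki, Halvorsen, Sorensen and Harlow (Lead Independent Director); then Marchetti (Non-Executive Director).
Andersen and Chaudhari both have continuous board tenure 6 years, so the next rule applies.
Andersen and Chaudhari both have date first elected to the board 28 Jun 2011, so the next rule applies.
Andersen and Chaudhari are each a founding director, so the next rule applies.
Among Andersen and Chaudhari, alphabetically by surname: Andersen before Chaudhari.
Among Takahashi, Lindqvist, Mbeki, Halvorsen, Sorensen and Harlow, by continuous board tenure (higher first): Takahashi (17 years) before Lindqvist and Mbeki (12 years) before Halvorsen and Sorensen (4 years) before Harlow (1 year).
Lindqvist and Mbeki both have date first elected to the board 23 Aug 2008, so the next rule applies.
Lindqvist and Mbeki are each not a founding director, so the next rule applies.
Among Lindqvist and Mbeki, alphabetically by surname: Lindqvist before Mbeki.
Halvorsen and Sorensen both have date first elected to the board 2 Jun 2000, so the next rule applies.
Halvorsen and Sorensen are each not a founding director, so the next rule applies.
Among Halvorsen and Sorensen, alphabetically by surname: Halvorsen before Sorensen.
Full order: Andersen, Chaudhari, Takahashi, Lindqvist, Mbeki, Halvorsen, Sorensen, Harlow, Marchetti.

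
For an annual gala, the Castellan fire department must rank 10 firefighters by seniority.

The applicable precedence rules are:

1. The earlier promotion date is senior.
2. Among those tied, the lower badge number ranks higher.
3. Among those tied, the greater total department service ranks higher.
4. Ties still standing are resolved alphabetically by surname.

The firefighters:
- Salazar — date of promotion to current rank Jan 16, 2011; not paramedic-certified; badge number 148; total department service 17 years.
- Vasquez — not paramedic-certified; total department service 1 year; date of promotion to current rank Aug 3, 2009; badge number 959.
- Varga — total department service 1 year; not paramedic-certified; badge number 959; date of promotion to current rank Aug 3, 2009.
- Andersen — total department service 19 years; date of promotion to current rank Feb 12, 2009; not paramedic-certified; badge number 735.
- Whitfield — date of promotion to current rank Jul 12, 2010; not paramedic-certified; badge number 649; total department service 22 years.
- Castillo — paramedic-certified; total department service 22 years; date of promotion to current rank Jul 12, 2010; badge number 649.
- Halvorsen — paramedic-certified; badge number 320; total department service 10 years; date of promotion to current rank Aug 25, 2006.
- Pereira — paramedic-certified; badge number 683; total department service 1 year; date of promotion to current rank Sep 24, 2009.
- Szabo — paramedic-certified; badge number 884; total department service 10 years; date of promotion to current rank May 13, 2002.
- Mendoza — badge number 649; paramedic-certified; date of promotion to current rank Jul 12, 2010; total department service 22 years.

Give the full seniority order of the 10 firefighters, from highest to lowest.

Szabo, Halvorsen, Andersen, Varga, Vasquez, Pereira, Castillo, Mendoza, Whitfield, Salazar

By date of promotion to current rank (earlier first): Szabo (May 13, 2002); then Halvorsen (Aug 25, 2006); then Andersen (Feb 12, 2009); then Varga and Vasquez (both Aug 3, 2009); then Pereira (Sep 24, 2009); then Castillo, Mendoza and Whitfield (each Jul 12, 2010); then Salazar (Jan 16, 2011).
Varga and Vasquez both have badge number 959, so the next rule applies.
Varga and Vasquez both have total department service 1 year, so the next rule applies.
Among Varga and Vasquez, alphabetically by surname: Varga before Vasquez.
Castillo, Mendoza and Whitfield all have badge number 649, so the next rule applies.
Castillo, Mendoza and Whitfield all have total department service 22 years, so the next rule applies.
Among Castillo, Mendoza and Whitfield, alphabetically by surname: Castillo before Mendoza before Whitfield.
Full order: Szabo, Halvorsen, Andersen, Varga, Vasquez, Pereira, Castillo, Mendoza, Whitfield, Salazar.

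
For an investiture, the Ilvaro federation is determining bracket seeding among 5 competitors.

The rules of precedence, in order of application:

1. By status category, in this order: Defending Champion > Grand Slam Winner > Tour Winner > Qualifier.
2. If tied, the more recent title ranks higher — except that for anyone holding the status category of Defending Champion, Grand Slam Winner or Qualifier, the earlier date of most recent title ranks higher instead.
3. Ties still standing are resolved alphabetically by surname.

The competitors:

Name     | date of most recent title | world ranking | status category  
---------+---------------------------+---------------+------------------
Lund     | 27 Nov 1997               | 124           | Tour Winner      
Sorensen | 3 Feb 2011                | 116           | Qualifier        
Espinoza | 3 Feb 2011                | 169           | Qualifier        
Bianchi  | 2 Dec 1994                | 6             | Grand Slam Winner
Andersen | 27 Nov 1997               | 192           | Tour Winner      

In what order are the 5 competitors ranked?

Bianchi, Andersen, Lund, Espinoza, Sorensen

By status category: Bianchi (Grand Slam Winner); then Andersen and Lund (Tour Winner); then Espinoza and Sorensen (Qualifier).
Andersen and Lund both have date of most recent title 27 Nov 1997, so the next rule applies.
Among Andersen and Lund, alphabetically by surname: Andersen before Lund.
Espinoza and Sorensen both have date of most recent title 3 Feb 2011, so the next rule applies.
Among Espinoza and Sorensen, alphabetically by surname: Espinoza before Sorensen.
Full order: Bianchi, Andersen, Lund, Espinoza, Sorensen.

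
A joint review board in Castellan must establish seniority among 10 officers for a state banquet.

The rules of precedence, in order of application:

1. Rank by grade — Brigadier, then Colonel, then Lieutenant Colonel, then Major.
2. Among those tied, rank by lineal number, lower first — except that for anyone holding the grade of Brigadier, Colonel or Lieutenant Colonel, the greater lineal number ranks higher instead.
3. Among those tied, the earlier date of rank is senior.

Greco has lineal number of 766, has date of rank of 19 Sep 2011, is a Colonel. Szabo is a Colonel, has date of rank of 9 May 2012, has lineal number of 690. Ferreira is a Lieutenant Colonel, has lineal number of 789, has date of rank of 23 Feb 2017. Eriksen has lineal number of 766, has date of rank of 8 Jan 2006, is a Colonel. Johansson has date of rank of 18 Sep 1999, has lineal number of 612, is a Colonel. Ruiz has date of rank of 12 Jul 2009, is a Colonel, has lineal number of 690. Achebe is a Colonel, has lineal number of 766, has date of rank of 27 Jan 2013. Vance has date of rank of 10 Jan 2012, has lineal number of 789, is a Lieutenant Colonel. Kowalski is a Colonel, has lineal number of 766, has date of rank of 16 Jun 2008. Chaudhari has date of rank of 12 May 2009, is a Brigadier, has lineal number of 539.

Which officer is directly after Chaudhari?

By grade: Chaudhari (Brigadier); then Eriksen, Kowalski, Greco, Achebe, Ruiz, Szabo and Johansson (Colonel); then Vance and Ferreira (Lieutenant Colonel).
Among Eriksen, Kowalski, Greco, Achebe, Ruiz, Szabo and Johansson, by lineal number (higher first) (reversed rule for this group): Eriksen, Kowalski, Greco and Achebe (766) before Ruiz and Szabo (690) before Johansson (612).
Among Eriksen, Kowalski, Greco and Achebe, by date of rank (earlier first): Eriksen (8 Jan 2006) before Kowalski (16 Jun 2008) before Greco (19 Sep 2011) before Achebe (27 Jan 2013).
Among Ruiz and Szabo, by date of rank (earlier first): Ruiz (12 Jul 2009) before Szabo (9 May 2012).
Vance and Ferreira both have lineal number 789, so the next rule applies.
Among Vance and Ferreira, by date of rank (earlier first): Vance (10 Jan 2012) before Ferreira (23 Feb 2017).
Order: Chaudhari, Eriksen, Kowalski, Greco, Achebe, Ruiz, Szabo, Johansson, Vance, Ferreira.

Eriksen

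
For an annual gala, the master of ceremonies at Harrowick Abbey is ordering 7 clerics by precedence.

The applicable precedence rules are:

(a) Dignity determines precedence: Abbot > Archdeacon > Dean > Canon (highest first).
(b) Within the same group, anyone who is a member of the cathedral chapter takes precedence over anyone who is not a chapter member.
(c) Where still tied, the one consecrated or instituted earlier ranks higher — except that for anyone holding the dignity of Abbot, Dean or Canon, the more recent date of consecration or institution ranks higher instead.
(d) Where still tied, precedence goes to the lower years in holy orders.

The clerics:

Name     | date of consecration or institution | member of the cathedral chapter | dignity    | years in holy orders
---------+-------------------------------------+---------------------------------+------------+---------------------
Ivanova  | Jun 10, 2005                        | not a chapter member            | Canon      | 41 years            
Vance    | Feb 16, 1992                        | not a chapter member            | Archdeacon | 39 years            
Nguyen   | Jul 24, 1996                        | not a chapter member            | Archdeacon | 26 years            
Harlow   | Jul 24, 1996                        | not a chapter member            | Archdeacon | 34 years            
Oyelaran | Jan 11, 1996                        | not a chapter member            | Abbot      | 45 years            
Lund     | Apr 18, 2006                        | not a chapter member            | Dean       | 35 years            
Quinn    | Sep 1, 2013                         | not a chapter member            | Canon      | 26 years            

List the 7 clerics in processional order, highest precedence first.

Oyelaran, Vance, Nguyen, Harlow, Lund, Quinn, Ivanova

By dignity: Oyelaran (Abbot); then Vance, Nguyen and Harlow (Archdeacon); then Lund (Dean); then Quinn and Ivanova (Canon).
Vance, Nguyen and Harlow are each not a chapter member, so the next rule applies.
Among Vance, Nguyen and Harlow, by date of consecration or institution (earlier first): Vance (Feb 16, 1992) before Nguyen and Harlow (Jul 24, 1996).
Among Nguyen and Harlow, by years in holy orders (lower first): Nguyen (26 years) before Harlow (34 years).
Quinn and Ivanova are each not a chapter member, so the next rule applies.
Among Quinn and Ivanova, by date of consecration or institution (later first) (reversed rule for this group): Quinn (Sep 1, 2013) before Ivanova (Jun 10, 2005).
Full order: Oyelaran, Vance, Nguyen, Harlow, Lund, Quinn, Ivanova.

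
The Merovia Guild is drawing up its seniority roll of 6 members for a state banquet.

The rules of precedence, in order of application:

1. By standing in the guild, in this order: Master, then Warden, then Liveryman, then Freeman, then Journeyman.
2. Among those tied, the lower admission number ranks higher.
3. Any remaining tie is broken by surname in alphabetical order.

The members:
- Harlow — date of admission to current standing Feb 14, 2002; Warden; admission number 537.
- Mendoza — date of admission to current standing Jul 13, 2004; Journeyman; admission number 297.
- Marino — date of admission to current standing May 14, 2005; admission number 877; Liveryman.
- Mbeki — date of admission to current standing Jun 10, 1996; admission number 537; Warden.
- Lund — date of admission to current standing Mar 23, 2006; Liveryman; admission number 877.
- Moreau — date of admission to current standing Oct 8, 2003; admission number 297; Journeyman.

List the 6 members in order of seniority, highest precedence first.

Harlow, Mbeki, Lund, Marino, Mendoza, Moreau

By standing in the guild: Harlow and Mbeki (Warden); then Lund and Marino (Liveryman); then Mendoza and Moreau (Journeyman).
Harlow and Mbeki both have admission number 537, so the next rule applies.
Among Harlow and Mbeki, alphabetically by surname: Harlow before Mbeki.
Lund and Marino both have admission number 877, so the next rule applies.
Among Lund and Marino, alphabetically by surname: Lund before Marino.
Mendoza and Moreau both have admission number 297, so the next rule applies.
Among Mendoza and Moreau, alphabetically by surname: Mendoza before Moreau.
Full order: Harlow, Mbeki, Lund, Marino, Mendoza, Moreau.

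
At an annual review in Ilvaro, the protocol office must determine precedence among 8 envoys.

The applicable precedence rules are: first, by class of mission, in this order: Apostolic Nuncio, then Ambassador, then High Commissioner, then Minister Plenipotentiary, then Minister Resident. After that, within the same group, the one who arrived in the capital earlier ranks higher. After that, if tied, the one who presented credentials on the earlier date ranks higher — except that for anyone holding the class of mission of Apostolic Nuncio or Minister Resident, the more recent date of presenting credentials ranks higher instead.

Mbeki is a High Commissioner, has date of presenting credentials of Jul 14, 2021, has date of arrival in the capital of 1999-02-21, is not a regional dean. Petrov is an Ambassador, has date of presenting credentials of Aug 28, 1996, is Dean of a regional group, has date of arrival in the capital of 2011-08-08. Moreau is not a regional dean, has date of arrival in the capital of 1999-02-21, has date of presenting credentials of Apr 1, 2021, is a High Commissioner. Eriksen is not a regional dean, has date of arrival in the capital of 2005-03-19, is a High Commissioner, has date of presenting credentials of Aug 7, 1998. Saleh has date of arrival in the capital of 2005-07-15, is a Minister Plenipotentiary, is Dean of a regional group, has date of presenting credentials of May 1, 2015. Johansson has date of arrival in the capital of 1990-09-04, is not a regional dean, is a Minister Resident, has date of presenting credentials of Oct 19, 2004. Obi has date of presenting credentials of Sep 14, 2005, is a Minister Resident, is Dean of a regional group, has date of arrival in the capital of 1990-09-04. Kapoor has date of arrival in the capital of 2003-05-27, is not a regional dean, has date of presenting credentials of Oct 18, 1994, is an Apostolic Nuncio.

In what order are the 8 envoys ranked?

Kapoor, Petrov, Moreau, Mbeki, Eriksen, Saleh, Obi, Johansson

By class of mission: Kapoor (Apostolic Nuncio); then Petrov (Ambassador); then Moreau, Mbeki and Eriksen (High Commissioner); then Saleh (Minister Plenipotentiary); then Obi and Johansson (Minister Resident).
Among Moreau, Mbeki and Eriksen, by date of arrival in the capital (earlier first): Moreau and Mbeki (1999-02-21) before Eriksen (2005-03-19).
Among Moreau and Mbeki, by date of presenting credentials (earlier first): Moreau (Apr 1, 2021) before Mbeki (Jul 14, 2021).
Obi and Johansson both have date of arrival in the capital 1990-09-04, so the next rule applies.
Among Obi and Johansson, by date of presenting credentials (later first) (reversed rule for this group): Obi (Sep 14, 2005) before Johansson (Oct 19, 2004).
Full order: Kapoor, Petrov, Moreau, Mbeki, Eriksen, Saleh, Obi, Johansson.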